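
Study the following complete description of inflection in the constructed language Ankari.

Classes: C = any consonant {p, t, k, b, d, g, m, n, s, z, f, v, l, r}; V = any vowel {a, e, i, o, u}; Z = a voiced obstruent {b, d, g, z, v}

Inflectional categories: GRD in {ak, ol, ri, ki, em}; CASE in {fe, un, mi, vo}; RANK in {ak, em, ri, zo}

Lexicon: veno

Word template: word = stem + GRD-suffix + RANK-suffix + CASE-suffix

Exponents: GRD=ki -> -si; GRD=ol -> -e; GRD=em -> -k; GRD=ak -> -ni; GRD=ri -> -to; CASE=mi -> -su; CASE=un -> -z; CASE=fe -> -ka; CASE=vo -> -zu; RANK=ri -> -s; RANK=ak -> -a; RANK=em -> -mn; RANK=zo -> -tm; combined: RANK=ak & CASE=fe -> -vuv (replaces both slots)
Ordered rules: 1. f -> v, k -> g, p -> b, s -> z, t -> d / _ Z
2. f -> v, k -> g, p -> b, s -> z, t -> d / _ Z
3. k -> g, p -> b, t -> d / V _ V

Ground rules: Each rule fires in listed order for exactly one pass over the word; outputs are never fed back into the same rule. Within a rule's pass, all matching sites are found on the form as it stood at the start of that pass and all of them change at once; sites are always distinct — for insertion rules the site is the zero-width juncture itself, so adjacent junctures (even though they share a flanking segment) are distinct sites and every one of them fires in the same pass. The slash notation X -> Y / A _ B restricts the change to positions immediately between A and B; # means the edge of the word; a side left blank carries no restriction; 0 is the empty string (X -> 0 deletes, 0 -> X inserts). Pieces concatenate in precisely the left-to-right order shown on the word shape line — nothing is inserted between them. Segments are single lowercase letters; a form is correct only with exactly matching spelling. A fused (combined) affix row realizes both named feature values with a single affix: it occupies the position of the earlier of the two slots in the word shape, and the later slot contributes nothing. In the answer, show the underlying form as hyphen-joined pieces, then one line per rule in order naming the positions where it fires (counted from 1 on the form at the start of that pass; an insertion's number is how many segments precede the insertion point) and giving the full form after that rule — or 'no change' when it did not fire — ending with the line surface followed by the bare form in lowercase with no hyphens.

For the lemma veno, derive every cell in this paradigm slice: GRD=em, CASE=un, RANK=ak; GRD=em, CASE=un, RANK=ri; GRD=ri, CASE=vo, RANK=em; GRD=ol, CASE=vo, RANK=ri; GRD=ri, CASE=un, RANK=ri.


cell GRD=em, CASE=un, RANK=ak:
underlying: veno-k-a-z
1. f -> v, k -> g, p -> b, s -> z, t -> d / _ Z: no change
2. f -> v, k -> g, p -> b, s -> z, t -> d / _ Z: no change
3. k -> g, p -> b, t -> d / V _ V: fires at position(s) 5: venogaz
surface: venogaz

cell GRD=em, CASE=un, RANK=ri:
underlying: veno-k-s-z
1. f -> v, k -> g, p -> b, s -> z, t -> d / _ Z: fires at position(s) 6: venokzz
2. f -> v, k -> g, p -> b, s -> z, t -> d / _ Z: fires at position(s) 5: venogzz
3. k -> g, p -> b, t -> d / V _ V: no change
surface: venogzz

cell GRD=ri, CASE=vo, RANK=em:
underlying: veno-to-mn-zu
1. f -> v, k -> g, p -> b, s -> z, t -> d / _ Z: no change
2. f -> v, k -> g, p -> b, s -> z, t -> d / _ Z: no change
3. k -> g, p -> b, t -> d / V _ V: fires at position(s) 5: venodomnzu
surface: venodomnzu

cell GRD=ol, CASE=vo, RANK=ri:
underlying: veno-e-s-zu
1. f -> v, k -> g, p -> b, s -> z, t -> d / _ Z: fires at position(s) 6: venoezzu
2. f -> v, k -> g, p -> b, s -> z, t -> d / _ Z: no change
3. k -> g, p -> b, t -> d / V _ V: no change
surface: venoezzu

cell GRD=ri, CASE=un, RANK=ri:
underlying: veno-to-s-z
1. f -> v, k -> g, p -> b, s -> z, t -> d / _ Z: fires at position(s) 7: venotozz
2. f -> v, k -> g, p -> b, s -> z, t -> d / _ Z: no change
3. k -> g, p -> b, t -> d / V _ V: fires at position(s) 5: venodozz
surface: venodozz


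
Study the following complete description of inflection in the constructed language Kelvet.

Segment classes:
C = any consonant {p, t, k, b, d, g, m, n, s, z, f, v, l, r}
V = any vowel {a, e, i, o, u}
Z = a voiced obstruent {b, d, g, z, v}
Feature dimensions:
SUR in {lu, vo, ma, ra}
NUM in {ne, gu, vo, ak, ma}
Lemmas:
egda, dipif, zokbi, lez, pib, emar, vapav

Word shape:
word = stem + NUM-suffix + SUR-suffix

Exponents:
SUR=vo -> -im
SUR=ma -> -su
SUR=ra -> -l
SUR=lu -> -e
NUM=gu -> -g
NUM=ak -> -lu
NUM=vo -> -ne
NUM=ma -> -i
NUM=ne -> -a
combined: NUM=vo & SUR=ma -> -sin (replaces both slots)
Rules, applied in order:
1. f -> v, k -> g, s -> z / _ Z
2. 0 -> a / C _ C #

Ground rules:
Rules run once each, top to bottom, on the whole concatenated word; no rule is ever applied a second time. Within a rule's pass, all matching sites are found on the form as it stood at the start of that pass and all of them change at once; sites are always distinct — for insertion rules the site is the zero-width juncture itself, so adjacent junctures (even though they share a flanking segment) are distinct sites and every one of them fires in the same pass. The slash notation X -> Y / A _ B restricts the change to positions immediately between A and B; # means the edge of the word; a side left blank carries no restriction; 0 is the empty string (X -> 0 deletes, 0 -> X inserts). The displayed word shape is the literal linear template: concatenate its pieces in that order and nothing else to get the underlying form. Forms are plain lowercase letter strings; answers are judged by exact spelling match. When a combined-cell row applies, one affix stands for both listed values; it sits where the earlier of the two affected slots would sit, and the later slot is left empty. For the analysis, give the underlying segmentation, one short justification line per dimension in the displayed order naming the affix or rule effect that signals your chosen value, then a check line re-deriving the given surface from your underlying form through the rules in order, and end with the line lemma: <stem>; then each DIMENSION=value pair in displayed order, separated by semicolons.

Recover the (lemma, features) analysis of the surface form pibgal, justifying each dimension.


underlying: pib-g-l
SUR=ra - signalled by the affix -l
NUM=gu - signalled by the affix -g
check: pibgl -> pibgl -> pibgal
lemma: pib; SUR=ra; NUM=gu


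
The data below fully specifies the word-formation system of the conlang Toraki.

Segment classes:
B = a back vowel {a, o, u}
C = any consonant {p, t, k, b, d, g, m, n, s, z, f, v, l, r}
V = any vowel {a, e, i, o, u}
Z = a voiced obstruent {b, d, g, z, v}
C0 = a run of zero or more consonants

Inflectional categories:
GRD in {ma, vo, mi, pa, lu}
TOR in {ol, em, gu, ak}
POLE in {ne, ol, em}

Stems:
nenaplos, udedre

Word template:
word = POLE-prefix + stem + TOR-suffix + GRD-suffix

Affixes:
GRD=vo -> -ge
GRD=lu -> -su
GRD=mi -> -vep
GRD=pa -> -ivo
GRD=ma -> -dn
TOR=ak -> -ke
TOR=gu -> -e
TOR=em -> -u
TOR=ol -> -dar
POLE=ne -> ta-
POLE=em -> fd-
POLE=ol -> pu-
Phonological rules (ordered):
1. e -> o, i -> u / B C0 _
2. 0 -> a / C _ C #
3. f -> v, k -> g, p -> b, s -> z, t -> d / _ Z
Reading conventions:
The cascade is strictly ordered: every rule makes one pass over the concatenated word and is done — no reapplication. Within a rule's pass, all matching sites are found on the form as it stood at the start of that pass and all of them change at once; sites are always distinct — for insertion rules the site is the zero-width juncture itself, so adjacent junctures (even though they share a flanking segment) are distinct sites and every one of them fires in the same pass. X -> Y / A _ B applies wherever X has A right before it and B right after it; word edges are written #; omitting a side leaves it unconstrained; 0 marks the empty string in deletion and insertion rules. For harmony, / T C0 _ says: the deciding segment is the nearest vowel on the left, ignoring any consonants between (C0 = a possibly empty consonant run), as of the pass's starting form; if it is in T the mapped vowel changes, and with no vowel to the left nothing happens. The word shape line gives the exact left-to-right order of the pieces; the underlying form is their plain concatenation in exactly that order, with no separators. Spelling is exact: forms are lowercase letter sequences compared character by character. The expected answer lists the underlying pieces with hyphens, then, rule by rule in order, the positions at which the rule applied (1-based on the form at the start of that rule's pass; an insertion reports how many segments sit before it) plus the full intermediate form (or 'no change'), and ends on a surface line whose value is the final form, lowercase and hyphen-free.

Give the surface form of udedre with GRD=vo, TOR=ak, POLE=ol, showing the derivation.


underlying: pu-udedre-ke-ge
1. e -> o, i -> u / B C0 _: fires at position(s) 5: puudodrekege
2. 0 -> a / C _ C #: no change
3. f -> v, k -> g, p -> b, s -> z, t -> d / _ Z: no change
surface: puudodrekege


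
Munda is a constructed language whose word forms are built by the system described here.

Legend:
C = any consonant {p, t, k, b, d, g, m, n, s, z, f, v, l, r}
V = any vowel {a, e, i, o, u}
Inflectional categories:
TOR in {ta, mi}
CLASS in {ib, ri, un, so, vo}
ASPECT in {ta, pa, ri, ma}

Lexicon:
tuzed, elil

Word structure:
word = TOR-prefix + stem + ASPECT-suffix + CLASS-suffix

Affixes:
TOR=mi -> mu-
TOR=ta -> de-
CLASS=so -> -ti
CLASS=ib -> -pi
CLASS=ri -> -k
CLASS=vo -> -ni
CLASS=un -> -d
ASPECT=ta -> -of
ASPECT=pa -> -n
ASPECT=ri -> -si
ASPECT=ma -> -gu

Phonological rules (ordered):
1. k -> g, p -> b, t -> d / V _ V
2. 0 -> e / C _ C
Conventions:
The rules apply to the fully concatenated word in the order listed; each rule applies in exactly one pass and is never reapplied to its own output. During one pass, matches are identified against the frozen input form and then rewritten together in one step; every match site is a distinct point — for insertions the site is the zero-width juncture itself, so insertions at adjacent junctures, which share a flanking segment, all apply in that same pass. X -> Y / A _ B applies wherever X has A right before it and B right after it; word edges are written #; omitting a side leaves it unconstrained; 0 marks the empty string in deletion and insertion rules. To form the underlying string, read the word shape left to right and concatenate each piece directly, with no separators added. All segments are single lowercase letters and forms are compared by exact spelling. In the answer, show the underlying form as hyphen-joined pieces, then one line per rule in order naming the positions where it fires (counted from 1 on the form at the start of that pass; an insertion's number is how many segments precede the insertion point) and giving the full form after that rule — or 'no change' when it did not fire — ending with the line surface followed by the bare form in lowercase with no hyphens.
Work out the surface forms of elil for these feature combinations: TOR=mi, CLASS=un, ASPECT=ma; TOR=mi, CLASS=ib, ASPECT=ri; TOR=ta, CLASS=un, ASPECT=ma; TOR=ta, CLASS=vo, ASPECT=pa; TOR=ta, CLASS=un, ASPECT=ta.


cell TOR=mi, CLASS=un, ASPECT=ma:
underlying: mu-elil-gu-d
1. k -> g, p -> b, t -> d / V _ V: no change
2. 0 -> e / C _ C: inserts after position(s) 6: muelilegud
surface: muelilegud

cell TOR=mi, CLASS=ib, ASPECT=ri:
underlying: mu-elil-si-pi
1. k -> g, p -> b, t -> d / V _ V: fires at position(s) 9: muelilsibi
2. 0 -> e / C _ C: inserts after position(s) 6: muelilesibi
surface: muelilesibi

cell TOR=ta, CLASS=un, ASPECT=ma:
underlying: de-elil-gu-d
1. k -> g, p -> b, t -> d / V _ V: no change
2. 0 -> e / C _ C: inserts after position(s) 6: deelilegud
surface: deelilegud

cell TOR=ta, CLASS=vo, ASPECT=pa:
underlying: de-elil-n-ni
1. k -> g, p -> b, t -> d / V _ V: no change
2. 0 -> e / C _ C: inserts after position(s) 6, 7: deelileneni
surface: deelileneni

cell TOR=ta, CLASS=un, ASPECT=ta:
underlying: de-elil-of-d
1. k -> g, p -> b, t -> d / V _ V: no change
2. 0 -> e / C _ C: inserts after position(s) 8: deelilofed
surface: deelilofed


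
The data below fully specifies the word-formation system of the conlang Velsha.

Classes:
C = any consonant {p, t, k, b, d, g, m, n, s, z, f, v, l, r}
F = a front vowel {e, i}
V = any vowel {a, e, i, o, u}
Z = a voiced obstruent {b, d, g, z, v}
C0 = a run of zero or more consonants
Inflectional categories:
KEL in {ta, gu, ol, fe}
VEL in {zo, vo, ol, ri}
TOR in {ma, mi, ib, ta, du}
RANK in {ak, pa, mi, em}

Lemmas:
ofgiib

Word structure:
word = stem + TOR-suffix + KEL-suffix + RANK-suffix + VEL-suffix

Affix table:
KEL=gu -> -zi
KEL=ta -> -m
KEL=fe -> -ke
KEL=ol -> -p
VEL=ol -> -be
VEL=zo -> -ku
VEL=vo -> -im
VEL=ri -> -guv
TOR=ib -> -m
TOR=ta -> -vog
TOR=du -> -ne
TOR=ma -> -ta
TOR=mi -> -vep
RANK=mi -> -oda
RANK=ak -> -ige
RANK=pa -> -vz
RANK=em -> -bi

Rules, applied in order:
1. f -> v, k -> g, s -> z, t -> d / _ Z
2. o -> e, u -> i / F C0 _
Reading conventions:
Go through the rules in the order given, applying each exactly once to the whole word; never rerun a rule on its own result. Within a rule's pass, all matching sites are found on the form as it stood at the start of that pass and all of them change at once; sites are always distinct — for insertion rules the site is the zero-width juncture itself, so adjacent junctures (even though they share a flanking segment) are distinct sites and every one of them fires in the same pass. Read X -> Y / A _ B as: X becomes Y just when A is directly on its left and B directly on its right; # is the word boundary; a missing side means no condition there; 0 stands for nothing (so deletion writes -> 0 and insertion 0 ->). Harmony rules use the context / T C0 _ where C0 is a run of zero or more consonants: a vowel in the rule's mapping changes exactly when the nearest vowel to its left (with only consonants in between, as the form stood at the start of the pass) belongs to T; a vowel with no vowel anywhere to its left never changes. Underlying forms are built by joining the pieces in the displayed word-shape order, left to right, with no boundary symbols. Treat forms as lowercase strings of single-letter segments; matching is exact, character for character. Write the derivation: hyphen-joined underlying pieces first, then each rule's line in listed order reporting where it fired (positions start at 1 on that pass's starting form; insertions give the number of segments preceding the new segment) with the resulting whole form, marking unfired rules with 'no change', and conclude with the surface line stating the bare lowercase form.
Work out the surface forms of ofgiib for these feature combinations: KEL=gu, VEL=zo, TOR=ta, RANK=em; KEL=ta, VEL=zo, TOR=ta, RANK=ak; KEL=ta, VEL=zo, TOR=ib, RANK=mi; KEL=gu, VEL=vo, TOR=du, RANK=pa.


cell KEL=gu, VEL=zo, TOR=ta, RANK=em:
underlying: ofgiib-vog-zi-bi-ku
1. f -> v, k -> g, s -> z, t -> d / _ Z: fires at position(s) 2: ovgiibvogzibiku
2. o -> e, u -> i / F C0 _: fires at position(s) 8, 15: ovgiibvegzibiki
surface: ovgiibvegzibiki

cell KEL=ta, VEL=zo, TOR=ta, RANK=ak:
underlying: ofgiib-vog-m-ige-ku
1. f -> v, k -> g, s -> z, t -> d / _ Z: fires at position(s) 2: ovgiibvogmigeku
2. o -> e, u -> i / F C0 _: fires at position(s) 8, 15: ovgiibvegmigeki
surface: ovgiibvegmigeki

cell KEL=ta, VEL=zo, TOR=ib, RANK=mi:
underlying: ofgiib-m-m-oda-ku
1. f -> v, k -> g, s -> z, t -> d / _ Z: fires at position(s) 2: ovgiibmmodaku
2. o -> e, u -> i / F C0 _: fires at position(s) 9: ovgiibmmedaku
surface: ovgiibmmedaku

cell KEL=gu, VEL=vo, TOR=du, RANK=pa:
underlying: ofgiib-ne-zi-vz-im
1. f -> v, k -> g, s -> z, t -> d / _ Z: fires at position(s) 2: ovgiibnezivzim
2. o -> e, u -> i / F C0 _: no change
surface: ovgiibnezivzim


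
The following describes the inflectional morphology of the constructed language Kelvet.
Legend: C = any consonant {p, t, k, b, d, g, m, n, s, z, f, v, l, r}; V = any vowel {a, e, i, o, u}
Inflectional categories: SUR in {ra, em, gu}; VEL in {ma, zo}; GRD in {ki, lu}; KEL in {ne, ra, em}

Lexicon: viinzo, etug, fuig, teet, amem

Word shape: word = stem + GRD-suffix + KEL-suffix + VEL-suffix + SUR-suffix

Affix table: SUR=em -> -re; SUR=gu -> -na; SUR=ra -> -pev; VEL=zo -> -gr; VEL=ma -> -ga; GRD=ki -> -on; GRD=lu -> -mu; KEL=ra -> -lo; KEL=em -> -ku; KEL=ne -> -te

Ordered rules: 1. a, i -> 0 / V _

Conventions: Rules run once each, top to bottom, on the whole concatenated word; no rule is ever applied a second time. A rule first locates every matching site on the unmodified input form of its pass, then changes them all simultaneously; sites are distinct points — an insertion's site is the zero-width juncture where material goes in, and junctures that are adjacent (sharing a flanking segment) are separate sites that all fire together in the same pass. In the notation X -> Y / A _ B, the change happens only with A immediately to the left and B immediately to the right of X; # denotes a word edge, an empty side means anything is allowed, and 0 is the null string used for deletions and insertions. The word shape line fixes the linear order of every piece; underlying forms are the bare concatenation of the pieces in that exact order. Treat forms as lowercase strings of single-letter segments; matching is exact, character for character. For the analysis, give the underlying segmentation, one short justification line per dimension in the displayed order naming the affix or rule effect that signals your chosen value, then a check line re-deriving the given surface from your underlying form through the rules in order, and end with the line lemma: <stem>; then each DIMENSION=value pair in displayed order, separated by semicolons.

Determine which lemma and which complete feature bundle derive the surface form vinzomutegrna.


underlying: viinzo-mu-te-gr-na
SUR=gu - signalled by the affix -na
VEL=zo - signalled by the affix -gr
GRD=lu - signalled by the affix -mu
KEL=ne - signalled by the affix -te
check: viinzomutegrna -> vinzomutegrna
lemma: viinzo; SUR=gu; VEL=zo; GRD=lu; KEL=ne


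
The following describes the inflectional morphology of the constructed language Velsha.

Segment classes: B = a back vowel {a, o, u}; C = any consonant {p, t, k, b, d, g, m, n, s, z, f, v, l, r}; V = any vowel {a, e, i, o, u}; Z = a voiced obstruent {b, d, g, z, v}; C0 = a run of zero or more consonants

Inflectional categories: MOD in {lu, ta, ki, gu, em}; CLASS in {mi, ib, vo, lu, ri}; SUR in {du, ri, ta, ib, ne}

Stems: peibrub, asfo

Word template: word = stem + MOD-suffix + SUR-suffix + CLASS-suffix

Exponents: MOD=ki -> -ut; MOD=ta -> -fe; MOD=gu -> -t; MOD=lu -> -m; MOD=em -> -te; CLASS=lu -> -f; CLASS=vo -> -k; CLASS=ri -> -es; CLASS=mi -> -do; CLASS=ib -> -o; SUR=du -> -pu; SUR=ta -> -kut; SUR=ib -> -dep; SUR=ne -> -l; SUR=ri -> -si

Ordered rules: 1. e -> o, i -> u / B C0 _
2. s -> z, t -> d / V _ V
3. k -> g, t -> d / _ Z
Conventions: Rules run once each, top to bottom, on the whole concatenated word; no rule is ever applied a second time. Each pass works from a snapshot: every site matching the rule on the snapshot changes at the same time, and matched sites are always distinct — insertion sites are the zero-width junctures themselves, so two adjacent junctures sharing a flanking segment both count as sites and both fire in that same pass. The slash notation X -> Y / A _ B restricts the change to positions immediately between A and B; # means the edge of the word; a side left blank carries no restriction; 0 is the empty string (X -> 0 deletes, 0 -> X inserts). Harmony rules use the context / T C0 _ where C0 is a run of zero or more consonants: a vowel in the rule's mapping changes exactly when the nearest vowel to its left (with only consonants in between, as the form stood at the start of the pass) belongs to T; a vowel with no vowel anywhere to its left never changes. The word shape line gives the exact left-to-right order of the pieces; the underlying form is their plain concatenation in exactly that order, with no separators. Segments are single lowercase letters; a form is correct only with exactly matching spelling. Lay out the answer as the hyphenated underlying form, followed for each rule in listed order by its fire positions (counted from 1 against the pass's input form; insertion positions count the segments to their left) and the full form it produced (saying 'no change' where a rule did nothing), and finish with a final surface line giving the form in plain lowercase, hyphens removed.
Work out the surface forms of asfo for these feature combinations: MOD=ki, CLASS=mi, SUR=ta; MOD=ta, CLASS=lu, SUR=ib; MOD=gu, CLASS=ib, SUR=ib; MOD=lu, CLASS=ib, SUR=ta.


cell MOD=ki, CLASS=mi, SUR=ta:
underlying: asfo-ut-kut-do
1. e -> o, i -> u / B C0 _: no change
2. s -> z, t -> d / V _ V: no change
3. k -> g, t -> d / _ Z: fires at position(s) 9: asfoutkuddo
surface: asfoutkuddo

cell MOD=ta, CLASS=lu, SUR=ib:
underlying: asfo-fe-dep-f
1. e -> o, i -> u / B C0 _: fires at position(s) 6: asfofodepf
2. s -> z, t -> d / V _ V: no change
3. k -> g, t -> d / _ Z: no change
surface: asfofodepf

cell MOD=gu, CLASS=ib, SUR=ib:
underlying: asfo-t-dep-o
1. e -> o, i -> u / B C0 _: fires at position(s) 7: asfotdopo
2. s -> z, t -> d / V _ V: no change
3. k -> g, t -> d / _ Z: fires at position(s) 5: asfoddopo
surface: asfoddopo

cell MOD=lu, CLASS=ib, SUR=ta:
underlying: asfo-m-kut-o
1. e -> o, i -> u / B C0 _: no change
2. s -> z, t -> d / V _ V: fires at position(s) 8: asfomkudo
3. k -> g, t -> d / _ Z: no change
surface: asfomkudo


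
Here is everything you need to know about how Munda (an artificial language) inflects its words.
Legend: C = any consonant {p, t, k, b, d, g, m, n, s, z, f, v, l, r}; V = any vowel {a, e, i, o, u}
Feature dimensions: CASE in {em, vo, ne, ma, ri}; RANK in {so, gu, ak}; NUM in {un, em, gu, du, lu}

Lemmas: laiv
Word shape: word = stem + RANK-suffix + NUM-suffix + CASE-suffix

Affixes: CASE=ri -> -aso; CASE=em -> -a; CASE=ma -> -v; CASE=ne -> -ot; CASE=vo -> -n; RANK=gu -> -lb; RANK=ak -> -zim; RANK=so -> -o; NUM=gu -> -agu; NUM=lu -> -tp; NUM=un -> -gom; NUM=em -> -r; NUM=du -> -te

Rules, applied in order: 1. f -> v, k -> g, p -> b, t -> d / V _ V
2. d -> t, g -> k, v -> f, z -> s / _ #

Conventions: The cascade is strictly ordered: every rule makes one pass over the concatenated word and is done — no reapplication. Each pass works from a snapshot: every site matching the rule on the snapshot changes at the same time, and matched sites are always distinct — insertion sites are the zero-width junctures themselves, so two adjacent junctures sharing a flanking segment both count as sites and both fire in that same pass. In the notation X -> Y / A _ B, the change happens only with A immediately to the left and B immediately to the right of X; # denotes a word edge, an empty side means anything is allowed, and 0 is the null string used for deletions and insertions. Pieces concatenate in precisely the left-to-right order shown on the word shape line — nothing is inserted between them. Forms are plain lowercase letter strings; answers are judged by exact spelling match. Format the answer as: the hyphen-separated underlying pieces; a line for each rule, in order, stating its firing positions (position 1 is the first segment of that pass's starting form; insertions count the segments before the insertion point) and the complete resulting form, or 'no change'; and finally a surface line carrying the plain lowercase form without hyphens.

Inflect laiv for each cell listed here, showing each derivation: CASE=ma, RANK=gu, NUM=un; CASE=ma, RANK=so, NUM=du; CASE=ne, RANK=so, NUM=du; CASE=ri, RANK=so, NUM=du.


cell CASE=ma, RANK=gu, NUM=un:
underlying: laiv-lb-gom-v
1. f -> v, k -> g, p -> b, t -> d / V _ V: no change
2. d -> t, g -> k, v -> f, z -> s / _ #: fires at position(s) 10: laivlbgomf
surface: laivlbgomf

cell CASE=ma, RANK=so, NUM=du:
underlying: laiv-o-te-v
1. f -> v, k -> g, p -> b, t -> d / V _ V: fires at position(s) 6: laivodev
2. d -> t, g -> k, v -> f, z -> s / _ #: fires at position(s) 8: laivodef
surface: laivodef

cell CASE=ne, RANK=so, NUM=du:
underlying: laiv-o-te-ot
1. f -> v, k -> g, p -> b, t -> d / V _ V: fires at position(s) 6: laivodeot
2. d -> t, g -> k, v -> f, z -> s / _ #: no change
surface: laivodeot

cell CASE=ri, RANK=so, NUM=du:
underlying: laiv-o-te-aso
1. f -> v, k -> g, p -> b, t -> d / V _ V: fires at position(s) 6: laivodeaso
2. d -> t, g -> k, v -> f, z -> s / _ #: no change
surface: laivodeaso


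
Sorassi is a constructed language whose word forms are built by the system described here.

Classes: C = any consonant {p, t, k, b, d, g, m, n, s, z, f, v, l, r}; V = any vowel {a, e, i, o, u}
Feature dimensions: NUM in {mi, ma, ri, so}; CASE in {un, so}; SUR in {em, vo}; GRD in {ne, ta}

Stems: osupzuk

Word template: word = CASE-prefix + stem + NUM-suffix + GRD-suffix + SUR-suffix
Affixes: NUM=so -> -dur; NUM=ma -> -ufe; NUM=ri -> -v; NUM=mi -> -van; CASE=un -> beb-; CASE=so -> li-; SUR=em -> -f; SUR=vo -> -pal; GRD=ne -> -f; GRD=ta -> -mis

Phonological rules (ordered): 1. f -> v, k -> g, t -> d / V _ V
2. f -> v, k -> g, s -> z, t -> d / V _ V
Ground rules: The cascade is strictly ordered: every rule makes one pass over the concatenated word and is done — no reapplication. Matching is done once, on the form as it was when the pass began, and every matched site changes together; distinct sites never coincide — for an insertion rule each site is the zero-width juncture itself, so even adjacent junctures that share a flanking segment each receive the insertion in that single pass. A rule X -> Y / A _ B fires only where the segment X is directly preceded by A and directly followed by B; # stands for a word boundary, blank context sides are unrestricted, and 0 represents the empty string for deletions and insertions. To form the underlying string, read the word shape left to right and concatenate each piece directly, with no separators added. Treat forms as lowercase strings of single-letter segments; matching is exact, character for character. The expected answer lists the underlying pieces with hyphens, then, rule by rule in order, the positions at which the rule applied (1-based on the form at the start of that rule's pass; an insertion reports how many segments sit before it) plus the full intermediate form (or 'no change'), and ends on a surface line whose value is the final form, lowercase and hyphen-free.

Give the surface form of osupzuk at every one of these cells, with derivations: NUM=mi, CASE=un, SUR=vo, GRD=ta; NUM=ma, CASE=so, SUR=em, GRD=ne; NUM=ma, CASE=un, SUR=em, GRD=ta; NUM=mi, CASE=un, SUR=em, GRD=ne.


cell NUM=mi, CASE=un, SUR=vo, GRD=ta:
underlying: beb-osupzuk-van-mis-pal
1. f -> v, k -> g, t -> d / V _ V: no change
2. f -> v, k -> g, s -> z, t -> d / V _ V: fires at position(s) 5: bebozupzukvanmispal
surface: bebozupzukvanmispal

cell NUM=ma, CASE=so, SUR=em, GRD=ne:
underlying: li-osupzuk-ufe-f-f
1. f -> v, k -> g, t -> d / V _ V: fires at position(s) 9, 11: liosupzuguveff
2. f -> v, k -> g, s -> z, t -> d / V _ V: fires at position(s) 4: liozupzuguveff
surface: liozupzuguveff

cell NUM=ma, CASE=un, SUR=em, GRD=ta:
underlying: beb-osupzuk-ufe-mis-f
1. f -> v, k -> g, t -> d / V _ V: fires at position(s) 10, 12: bebosupzuguvemisf
2. f -> v, k -> g, s -> z, t -> d / V _ V: fires at position(s) 5: bebozupzuguvemisf
surface: bebozupzuguvemisf

cell NUM=mi, CASE=un, SUR=em, GRD=ne:
underlying: beb-osupzuk-van-f-f
1. f -> v, k -> g, t -> d / V _ V: no change
2. f -> v, k -> g, s -> z, t -> d / V _ V: fires at position(s) 5: bebozupzukvanff
surface: bebozupzukvanff


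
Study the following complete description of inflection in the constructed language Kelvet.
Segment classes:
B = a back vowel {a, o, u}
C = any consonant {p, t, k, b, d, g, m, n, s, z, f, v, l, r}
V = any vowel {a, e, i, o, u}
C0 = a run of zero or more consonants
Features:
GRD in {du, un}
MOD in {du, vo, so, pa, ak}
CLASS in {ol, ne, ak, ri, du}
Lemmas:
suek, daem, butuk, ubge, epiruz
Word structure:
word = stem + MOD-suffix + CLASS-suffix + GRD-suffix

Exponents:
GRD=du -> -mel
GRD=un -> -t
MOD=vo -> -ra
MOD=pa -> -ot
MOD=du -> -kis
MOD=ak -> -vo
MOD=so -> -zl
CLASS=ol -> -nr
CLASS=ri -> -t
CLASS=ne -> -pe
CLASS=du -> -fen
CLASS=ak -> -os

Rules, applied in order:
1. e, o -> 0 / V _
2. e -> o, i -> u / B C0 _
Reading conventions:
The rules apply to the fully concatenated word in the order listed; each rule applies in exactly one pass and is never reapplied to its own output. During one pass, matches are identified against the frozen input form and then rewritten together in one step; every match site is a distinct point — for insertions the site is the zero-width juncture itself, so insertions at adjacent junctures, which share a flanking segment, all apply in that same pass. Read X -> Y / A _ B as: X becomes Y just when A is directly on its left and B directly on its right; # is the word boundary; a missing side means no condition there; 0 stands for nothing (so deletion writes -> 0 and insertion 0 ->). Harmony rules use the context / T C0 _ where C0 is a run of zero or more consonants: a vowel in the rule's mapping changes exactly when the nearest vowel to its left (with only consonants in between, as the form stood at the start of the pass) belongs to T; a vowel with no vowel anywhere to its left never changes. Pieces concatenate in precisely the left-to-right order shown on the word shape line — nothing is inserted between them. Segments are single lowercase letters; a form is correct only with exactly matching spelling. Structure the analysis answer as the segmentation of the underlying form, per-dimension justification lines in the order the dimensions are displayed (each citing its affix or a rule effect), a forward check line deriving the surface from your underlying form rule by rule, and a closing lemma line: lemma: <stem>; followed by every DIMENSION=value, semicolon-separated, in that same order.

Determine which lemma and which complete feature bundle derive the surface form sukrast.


underlying: suek-ra-os-t
GRD=un - signalled by the affix -t
MOD=vo - signalled by the affix -ra
CLASS=ak - signalled by the affix -os
check: suekraost -> sukrast -> sukrast
lemma: suek; GRD=un; MOD=vo; CLASS=ak


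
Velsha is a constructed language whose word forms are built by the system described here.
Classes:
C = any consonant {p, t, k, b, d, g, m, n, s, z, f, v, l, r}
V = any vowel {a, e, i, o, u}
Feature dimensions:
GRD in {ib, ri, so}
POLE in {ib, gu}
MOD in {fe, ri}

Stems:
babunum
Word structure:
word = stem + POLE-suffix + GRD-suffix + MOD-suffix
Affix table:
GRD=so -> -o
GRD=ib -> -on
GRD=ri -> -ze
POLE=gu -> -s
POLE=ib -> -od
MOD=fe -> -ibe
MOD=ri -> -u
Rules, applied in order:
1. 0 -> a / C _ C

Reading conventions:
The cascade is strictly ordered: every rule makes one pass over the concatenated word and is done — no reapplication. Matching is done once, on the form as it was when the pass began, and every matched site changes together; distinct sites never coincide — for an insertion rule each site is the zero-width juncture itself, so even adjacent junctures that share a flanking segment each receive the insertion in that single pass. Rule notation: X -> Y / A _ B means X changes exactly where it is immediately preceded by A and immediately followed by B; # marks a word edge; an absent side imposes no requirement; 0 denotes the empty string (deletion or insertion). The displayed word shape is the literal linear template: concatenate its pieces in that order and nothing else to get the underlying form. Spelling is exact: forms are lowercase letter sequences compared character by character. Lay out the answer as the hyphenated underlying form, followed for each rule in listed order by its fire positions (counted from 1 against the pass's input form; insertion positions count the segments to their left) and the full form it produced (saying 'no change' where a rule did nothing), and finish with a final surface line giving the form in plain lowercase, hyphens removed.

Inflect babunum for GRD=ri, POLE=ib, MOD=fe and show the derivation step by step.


underlying: babunum-od-ze-ibe
1. 0 -> a / C _ C: inserts after position(s) 9: babunumodazeibe
surface: babunumodazeibe


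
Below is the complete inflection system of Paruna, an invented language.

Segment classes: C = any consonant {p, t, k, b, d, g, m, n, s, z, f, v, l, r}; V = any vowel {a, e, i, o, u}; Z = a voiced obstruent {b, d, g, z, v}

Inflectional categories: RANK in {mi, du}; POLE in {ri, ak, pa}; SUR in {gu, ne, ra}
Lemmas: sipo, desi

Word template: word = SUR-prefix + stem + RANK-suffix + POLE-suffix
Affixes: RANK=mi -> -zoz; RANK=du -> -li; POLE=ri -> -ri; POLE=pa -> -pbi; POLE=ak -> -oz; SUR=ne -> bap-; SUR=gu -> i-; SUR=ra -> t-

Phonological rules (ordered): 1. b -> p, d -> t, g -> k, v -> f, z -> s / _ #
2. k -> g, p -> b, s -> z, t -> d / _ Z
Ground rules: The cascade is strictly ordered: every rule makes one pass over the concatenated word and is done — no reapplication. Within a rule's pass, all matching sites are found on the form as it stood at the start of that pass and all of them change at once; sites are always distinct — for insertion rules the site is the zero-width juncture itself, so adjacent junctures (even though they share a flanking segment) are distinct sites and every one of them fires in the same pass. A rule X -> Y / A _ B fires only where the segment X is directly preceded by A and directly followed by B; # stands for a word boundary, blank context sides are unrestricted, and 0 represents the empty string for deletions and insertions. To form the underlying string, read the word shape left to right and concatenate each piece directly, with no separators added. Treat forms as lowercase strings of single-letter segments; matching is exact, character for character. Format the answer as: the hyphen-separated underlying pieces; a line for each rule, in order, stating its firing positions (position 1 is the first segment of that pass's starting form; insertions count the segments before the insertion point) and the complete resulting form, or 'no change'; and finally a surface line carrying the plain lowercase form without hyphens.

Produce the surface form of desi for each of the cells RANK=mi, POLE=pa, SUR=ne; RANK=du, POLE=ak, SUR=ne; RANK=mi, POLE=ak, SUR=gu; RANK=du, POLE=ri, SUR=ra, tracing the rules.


cell RANK=mi, POLE=pa, SUR=ne:
underlying: bap-desi-zoz-pbi
1. b -> p, d -> t, g -> k, v -> f, z -> s / _ #: no change
2. k -> g, p -> b, s -> z, t -> d / _ Z: fires at position(s) 3, 11: babdesizozbbi
surface: babdesizozbbi

cell RANK=du, POLE=ak, SUR=ne:
underlying: bap-desi-li-oz
1. b -> p, d -> t, g -> k, v -> f, z -> s / _ #: fires at position(s) 11: bapdesilios
2. k -> g, p -> b, s -> z, t -> d / _ Z: fires at position(s) 3: babdesilios
surface: babdesilios

cell RANK=mi, POLE=ak, SUR=gu:
underlying: i-desi-zoz-oz
1. b -> p, d -> t, g -> k, v -> f, z -> s / _ #: fires at position(s) 10: idesizozos
2. k -> g, p -> b, s -> z, t -> d / _ Z: no change
surface: idesizozos

cell RANK=du, POLE=ri, SUR=ra:
underlying: t-desi-li-ri
1. b -> p, d -> t, g -> k, v -> f, z -> s / _ #: no change
2. k -> g, p -> b, s -> z, t -> d / _ Z: fires at position(s) 1: ddesiliri
surface: ddesiliri


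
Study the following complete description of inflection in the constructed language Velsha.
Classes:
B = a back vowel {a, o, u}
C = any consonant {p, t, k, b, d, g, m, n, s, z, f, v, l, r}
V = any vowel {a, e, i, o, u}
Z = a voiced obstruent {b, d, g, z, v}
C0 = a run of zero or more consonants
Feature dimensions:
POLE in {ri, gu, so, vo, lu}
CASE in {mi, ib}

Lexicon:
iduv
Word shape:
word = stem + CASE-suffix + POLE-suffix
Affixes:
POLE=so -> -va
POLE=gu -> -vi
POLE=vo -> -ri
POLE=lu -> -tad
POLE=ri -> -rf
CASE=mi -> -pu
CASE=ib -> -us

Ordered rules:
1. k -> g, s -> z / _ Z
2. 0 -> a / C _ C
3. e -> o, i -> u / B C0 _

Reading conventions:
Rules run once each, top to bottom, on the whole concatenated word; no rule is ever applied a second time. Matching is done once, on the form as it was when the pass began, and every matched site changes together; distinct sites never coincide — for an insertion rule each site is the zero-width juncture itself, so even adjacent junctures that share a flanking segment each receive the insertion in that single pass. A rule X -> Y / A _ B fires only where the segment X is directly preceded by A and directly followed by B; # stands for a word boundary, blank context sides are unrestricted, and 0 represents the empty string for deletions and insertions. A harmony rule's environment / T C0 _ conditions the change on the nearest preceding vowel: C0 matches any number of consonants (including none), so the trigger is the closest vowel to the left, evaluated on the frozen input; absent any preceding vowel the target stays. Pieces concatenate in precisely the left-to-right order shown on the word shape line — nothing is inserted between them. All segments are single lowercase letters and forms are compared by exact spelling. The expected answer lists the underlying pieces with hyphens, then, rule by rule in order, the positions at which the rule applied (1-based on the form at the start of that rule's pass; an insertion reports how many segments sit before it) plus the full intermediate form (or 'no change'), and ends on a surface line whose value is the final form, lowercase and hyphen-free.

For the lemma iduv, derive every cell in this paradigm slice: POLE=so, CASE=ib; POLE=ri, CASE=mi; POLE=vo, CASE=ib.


cell POLE=so, CASE=ib:
underlying: iduv-us-va
1. k -> g, s -> z / _ Z: fires at position(s) 6: iduvuzva
2. 0 -> a / C _ C: inserts after position(s) 6: iduvuzava
3. e -> o, i -> u / B C0 _: no change
surface: iduvuzava

cell POLE=ri, CASE=mi:
underlying: iduv-pu-rf
1. k -> g, s -> z / _ Z: no change
2. 0 -> a / C _ C: inserts after position(s) 4, 7: iduvapuraf
3. e -> o, i -> u / B C0 _: no change
surface: iduvapuraf

cell POLE=vo, CASE=ib:
underlying: iduv-us-ri
1. k -> g, s -> z / _ Z: no change
2. 0 -> a / C _ C: inserts after position(s) 6: iduvusari
3. e -> o, i -> u / B C0 _: fires at position(s) 9: iduvusaru
surface: iduvusaru


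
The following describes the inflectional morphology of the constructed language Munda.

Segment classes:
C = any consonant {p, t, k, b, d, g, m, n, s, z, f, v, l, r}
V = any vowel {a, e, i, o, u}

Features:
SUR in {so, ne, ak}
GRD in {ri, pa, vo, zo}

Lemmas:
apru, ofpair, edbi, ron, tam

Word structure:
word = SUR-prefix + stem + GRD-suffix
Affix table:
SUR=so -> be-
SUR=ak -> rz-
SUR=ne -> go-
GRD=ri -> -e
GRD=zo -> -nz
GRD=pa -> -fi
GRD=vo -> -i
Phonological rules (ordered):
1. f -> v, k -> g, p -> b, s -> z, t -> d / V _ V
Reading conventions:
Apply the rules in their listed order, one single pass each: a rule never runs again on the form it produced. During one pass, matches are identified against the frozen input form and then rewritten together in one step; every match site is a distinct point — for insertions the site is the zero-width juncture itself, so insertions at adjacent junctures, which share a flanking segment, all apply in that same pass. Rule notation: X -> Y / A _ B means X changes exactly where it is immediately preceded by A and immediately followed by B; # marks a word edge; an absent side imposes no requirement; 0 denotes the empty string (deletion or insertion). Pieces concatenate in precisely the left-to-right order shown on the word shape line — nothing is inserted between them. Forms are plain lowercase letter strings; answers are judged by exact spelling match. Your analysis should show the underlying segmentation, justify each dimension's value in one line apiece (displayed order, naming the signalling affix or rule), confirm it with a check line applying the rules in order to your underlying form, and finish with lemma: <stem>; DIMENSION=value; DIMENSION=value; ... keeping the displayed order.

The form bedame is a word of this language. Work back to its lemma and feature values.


underlying: be-tam-e
SUR=so - signalled by the affix be-
GRD=ri - signalled by the affix -e
check: betame -> bedame
lemma: tam; SUR=so; GRD=ri


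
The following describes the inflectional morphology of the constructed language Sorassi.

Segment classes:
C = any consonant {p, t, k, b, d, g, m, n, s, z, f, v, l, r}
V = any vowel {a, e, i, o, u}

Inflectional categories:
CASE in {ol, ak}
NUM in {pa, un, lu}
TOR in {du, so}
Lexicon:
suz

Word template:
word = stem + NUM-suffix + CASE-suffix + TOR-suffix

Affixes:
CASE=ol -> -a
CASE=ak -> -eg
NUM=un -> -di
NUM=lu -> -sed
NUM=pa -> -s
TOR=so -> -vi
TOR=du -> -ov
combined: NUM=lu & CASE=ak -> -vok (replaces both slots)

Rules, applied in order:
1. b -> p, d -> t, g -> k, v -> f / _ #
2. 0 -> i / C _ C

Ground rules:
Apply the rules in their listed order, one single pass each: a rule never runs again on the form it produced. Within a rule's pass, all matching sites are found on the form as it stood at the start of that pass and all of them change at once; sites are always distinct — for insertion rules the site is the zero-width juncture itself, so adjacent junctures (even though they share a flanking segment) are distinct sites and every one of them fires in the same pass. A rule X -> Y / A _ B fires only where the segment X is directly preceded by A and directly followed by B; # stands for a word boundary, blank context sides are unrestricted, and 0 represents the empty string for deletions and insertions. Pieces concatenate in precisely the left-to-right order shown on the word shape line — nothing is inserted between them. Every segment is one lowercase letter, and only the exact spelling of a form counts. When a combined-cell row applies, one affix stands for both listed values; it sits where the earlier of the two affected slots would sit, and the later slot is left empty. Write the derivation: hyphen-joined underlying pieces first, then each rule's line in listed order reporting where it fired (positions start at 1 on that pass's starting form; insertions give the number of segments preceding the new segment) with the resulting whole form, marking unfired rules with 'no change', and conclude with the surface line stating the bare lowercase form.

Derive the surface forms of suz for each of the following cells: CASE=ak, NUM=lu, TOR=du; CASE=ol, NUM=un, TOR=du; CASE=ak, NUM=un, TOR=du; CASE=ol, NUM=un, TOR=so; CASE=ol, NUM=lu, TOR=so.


cell CASE=ak, NUM=lu, TOR=du:
underlying: suz-vok-ov
1. b -> p, d -> t, g -> k, v -> f / _ #: fires at position(s) 8: suzvokof
2. 0 -> i / C _ C: inserts after position(s) 3: suzivokof
surface: suzivokof

cell CASE=ol, NUM=un, TOR=du:
underlying: suz-di-a-ov
1. b -> p, d -> t, g -> k, v -> f / _ #: fires at position(s) 8: suzdiaof
2. 0 -> i / C _ C: inserts after position(s) 3: suzidiaof
surface: suzidiaof

cell CASE=ak, NUM=un, TOR=du:
underlying: suz-di-eg-ov
1. b -> p, d -> t, g -> k, v -> f / _ #: fires at position(s) 9: suzdiegof
2. 0 -> i / C _ C: inserts after position(s) 3: suzidiegof
surface: suzidiegof

cell CASE=ol, NUM=un, TOR=so:
underlying: suz-di-a-vi
1. b -> p, d -> t, g -> k, v -> f / _ #: no change
2. 0 -> i / C _ C: inserts after position(s) 3: suzidiavi
surface: suzidiavi

cell CASE=ol, NUM=lu, TOR=so:
underlying: suz-sed-a-vi
1. b -> p, d -> t, g -> k, v -> f / _ #: no change
2. 0 -> i / C _ C: inserts after position(s) 3: suzisedavi
surface: suzisedavi
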